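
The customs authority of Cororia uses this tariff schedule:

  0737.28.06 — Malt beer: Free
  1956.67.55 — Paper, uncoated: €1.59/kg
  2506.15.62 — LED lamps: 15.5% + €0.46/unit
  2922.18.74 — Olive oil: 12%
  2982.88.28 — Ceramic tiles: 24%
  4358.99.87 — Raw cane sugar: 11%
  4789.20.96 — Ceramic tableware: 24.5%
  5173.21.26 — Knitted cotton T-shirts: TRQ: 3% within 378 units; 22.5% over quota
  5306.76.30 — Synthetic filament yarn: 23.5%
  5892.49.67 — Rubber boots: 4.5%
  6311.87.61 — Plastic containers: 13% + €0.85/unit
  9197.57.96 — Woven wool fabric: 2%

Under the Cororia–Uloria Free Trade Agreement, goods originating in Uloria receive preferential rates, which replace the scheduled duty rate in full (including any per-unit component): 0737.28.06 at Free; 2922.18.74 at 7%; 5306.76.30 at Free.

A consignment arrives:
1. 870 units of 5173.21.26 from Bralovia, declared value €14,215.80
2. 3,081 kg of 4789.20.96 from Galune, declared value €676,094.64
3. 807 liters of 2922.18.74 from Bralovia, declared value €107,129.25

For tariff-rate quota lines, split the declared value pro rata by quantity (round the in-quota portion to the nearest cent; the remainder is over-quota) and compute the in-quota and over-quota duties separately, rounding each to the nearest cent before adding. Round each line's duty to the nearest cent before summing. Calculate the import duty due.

€180,492.84

Line 1 (5173.21.26, Bralovia, 870 units, €14,215.80):
Code 5173.21.26 is under a tariff-rate quota (threshold 378 units). In-quota: 378 units at 3%; over-quota: 492 units at 22.5%.
Pro-rata value split: in-quota = €14,215.80 × 378/870 = €6,176.52; over-quota = €14,215.80 − €6,176.52 = €8,039.28.
In-quota duty = €6,176.52 × 3% = €185.30. Over-quota duty = €8,039.28 × 22.5% = €1,808.84.
Line duty = €185.30 + €1,808.84 = €1,994.14.
Line 2 (4789.20.96, Galune, 3,081 kg, €676,094.64):
Base rate for 4789.20.96 is 24.5%.
Duty = €676,094.64 × 24.5% = €165,643.19.
Line 3 (2922.18.74, Bralovia, 807 liters, €107,129.25):
Base rate for 2922.18.74 is 12%.
2922.18.74 has an FTA preferential rate, but origin Bralovia is not Uloria; base rate stands.
Duty = €107,129.25 × 12% = €12,855.51.
Total = €1,994.14 + €165,643.19 + €12,855.51 = €180,492.84.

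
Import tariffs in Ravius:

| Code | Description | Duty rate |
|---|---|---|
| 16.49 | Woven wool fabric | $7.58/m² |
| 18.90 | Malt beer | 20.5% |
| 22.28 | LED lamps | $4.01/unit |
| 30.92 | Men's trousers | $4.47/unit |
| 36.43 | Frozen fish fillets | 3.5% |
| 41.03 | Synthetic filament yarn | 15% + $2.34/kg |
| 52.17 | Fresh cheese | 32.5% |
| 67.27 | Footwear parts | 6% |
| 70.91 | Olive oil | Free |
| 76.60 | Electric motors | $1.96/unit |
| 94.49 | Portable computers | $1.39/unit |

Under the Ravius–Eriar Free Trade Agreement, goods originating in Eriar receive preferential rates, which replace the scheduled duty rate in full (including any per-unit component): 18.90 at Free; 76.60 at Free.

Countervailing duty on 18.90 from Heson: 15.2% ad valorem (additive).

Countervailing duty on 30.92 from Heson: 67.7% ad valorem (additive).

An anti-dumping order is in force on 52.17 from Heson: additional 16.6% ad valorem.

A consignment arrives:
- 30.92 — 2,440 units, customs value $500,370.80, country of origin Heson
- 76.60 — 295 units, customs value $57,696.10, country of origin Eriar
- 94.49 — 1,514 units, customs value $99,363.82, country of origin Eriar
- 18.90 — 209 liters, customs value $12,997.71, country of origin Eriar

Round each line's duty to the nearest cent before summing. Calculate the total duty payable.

Line 1 (30.92, Heson, 2,440 units, $500,370.80):
Base rate for 30.92 is $4.47/unit.
Additional duty on 30.92 from Heson: +67.7% ad valorem. Applied ad valorem rate = 67.7%.
Duty = $500,370.80 × 67.7% + 2,440 × $4.47 = $349,657.83.
Line 2 (76.60, Eriar, 295 units, $57,696.10):
Base rate for 76.60 is $1.96/unit.
Origin Eriar qualifies under the Ravius–Eriar agreement and 76.60 is covered: preferential rate Free applies instead.
Duty = $57,696.10 × 0% = $0.00.
Line 3 (94.49, Eriar, 1,514 units, $99,363.82):
Base rate for 94.49 is $1.39/unit.
Origin Eriar is the FTA partner but 94.49 is not on the preference list; base rate stands.
Duty = 1,514 × $1.39 = $2,104.46.
Line 4 (18.90, Eriar, 209 liters, $12,997.71):
Base rate for 18.90 is 20.5%.
Origin Eriar qualifies under the Ravius–Eriar agreement and 18.90 is covered: preferential rate Free applies instead.
The additional-duty order on 18.90 targets Heson, not Eriar; it does not apply.
Duty = $12,997.71 × 0% = $0.00.
Total = $349,657.83 + $0.00 + $2,104.46 + $0.00 = $351,762.29.

$351,762.29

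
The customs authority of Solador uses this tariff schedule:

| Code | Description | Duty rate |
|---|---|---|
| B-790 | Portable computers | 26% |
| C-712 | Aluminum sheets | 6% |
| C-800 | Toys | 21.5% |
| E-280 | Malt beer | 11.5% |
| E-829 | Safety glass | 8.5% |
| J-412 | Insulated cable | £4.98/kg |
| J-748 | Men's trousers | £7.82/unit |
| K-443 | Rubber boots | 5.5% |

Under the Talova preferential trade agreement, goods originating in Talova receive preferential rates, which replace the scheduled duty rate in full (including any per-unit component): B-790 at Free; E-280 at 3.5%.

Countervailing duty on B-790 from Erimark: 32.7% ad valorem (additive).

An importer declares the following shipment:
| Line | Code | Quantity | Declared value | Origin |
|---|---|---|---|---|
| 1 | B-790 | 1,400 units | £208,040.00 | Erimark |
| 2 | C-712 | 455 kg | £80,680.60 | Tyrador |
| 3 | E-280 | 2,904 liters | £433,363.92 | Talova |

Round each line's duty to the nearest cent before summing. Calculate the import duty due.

£142,128.06

Line 1 (B-790, Erimark, 1,400 units, £208,040.00):
Base rate for B-790 is 26%.
B-790 has an FTA preferential rate, but origin Erimark is not Talova; base rate stands.
Additional duty on B-790 from Erimark: +32.7%. Applied ad valorem rate: 26% + 32.7% = 58.7%.
Duty = £208,040.00 × 58.7% = £122,119.48.
Line 2 (C-712, Tyrador, 455 kg, £80,680.60):
Base rate for C-712 is 6%.
Duty = £80,680.60 × 6% = £4,840.84.
Line 3 (E-280, Talova, 2,904 liters, £433,363.92):
Base rate for E-280 is 11.5%.
Origin Talova qualifies under the Solador–Talova agreement and E-280 is covered: preferential rate 3.5% applies instead.
Duty = £433,363.92 × 3.5% = £15,167.74.
Total = £122,119.48 + £4,840.84 + £15,167.74 = £142,128.06.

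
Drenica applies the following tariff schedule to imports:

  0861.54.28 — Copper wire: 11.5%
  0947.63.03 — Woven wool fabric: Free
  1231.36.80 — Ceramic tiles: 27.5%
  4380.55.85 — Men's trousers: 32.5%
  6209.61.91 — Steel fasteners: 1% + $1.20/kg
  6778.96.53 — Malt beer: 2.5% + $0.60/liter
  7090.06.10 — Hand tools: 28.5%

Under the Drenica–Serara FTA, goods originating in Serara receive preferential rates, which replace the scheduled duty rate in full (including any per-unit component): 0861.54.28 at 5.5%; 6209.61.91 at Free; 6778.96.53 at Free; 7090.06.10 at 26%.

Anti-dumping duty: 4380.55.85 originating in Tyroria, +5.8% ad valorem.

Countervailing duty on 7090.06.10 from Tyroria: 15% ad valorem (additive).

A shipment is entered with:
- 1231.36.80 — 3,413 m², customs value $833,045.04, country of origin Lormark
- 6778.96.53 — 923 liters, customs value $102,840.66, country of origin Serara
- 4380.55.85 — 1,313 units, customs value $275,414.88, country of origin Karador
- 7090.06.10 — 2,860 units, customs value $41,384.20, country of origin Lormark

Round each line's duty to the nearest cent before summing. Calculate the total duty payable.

Line 1 (1231.36.80, Lormark, 3,413 m², $833,045.04):
Base rate for 1231.36.80 is 27.5%.
Duty = $833,045.04 × 27.5% = $229,087.39.
Line 2 (6778.96.53, Serara, 923 liters, $102,840.66):
Base rate for 6778.96.53 is 2.5% + $0.60/liter.
Origin Serara qualifies under the Drenica–Serara agreement and 6778.96.53 is covered: preferential rate Free applies instead.
Duty = $102,840.66 × 0% = $0.00.
Line 3 (4380.55.85, Karador, 1,313 units, $275,414.88):
Base rate for 4380.55.85 is 32.5%.
The additional-duty order on 4380.55.85 targets Tyroria, not Karador; it does not apply.
Duty = $275,414.88 × 32.5% = $89,509.84.
Line 4 (7090.06.10, Lormark, 2,860 units, $41,384.20):
Base rate for 7090.06.10 is 28.5%.
7090.06.10 has an FTA preferential rate, but origin Lormark is not Serara; base rate stands.
The additional-duty order on 7090.06.10 targets Tyroria, not Lormark; it does not apply.
Duty = $41,384.20 × 28.5% = $11,794.50.
Total = $229,087.39 + $0.00 + $89,509.84 + $11,794.50 = $330,391.73.

$330,391.73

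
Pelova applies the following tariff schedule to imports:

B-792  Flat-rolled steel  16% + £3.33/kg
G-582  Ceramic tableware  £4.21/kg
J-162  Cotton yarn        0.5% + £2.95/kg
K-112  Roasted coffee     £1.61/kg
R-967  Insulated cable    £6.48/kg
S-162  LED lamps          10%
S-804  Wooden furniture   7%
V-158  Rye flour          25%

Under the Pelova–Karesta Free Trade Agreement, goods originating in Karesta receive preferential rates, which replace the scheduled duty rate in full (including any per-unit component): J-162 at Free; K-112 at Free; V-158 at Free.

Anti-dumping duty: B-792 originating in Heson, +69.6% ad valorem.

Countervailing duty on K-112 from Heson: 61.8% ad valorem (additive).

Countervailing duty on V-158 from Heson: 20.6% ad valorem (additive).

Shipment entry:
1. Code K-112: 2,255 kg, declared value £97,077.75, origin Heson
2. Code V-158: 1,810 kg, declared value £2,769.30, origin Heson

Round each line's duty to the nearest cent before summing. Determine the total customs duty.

Line 1 (K-112, Heson, 2,255 kg, £97,077.75):
Base rate for K-112 is £1.61/kg.
K-112 has an FTA preferential rate, but origin Heson is not Karesta; base rate stands.
Additional duty on K-112 from Heson: +61.8% ad valorem. Applied ad valorem rate = 61.8%.
Duty = £97,077.75 × 61.8% + 2,255 × £1.61 = £63,624.60.
Line 2 (V-158, Heson, 1,810 kg, £2,769.30):
Base rate for V-158 is 25%.
V-158 has an FTA preferential rate, but origin Heson is not Karesta; base rate stands.
Additional duty on V-158 from Heson: +20.6%. Applied ad valorem rate: 25% + 20.6% = 45.6%.
Duty = £2,769.30 × 45.6% = £1,262.80.
Total = £63,624.60 + £1,262.80 = £64,887.40.

£64,887.40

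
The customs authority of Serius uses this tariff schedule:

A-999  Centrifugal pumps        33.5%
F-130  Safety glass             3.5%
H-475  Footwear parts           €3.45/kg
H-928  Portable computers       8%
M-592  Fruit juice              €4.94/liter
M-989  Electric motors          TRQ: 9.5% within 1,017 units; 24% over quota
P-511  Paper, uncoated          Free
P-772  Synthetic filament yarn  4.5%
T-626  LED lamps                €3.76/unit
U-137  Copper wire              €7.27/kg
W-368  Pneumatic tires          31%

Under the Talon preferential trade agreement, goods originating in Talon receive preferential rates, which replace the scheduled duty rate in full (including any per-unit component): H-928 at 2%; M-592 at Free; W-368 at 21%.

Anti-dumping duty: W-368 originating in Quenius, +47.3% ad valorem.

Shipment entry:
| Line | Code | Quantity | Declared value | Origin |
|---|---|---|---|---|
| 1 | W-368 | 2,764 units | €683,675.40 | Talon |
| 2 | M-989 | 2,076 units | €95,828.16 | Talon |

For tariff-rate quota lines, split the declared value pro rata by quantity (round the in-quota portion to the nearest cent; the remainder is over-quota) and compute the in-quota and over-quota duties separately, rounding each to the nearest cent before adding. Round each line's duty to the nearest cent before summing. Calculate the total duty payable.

€159,763.61

Line 1 (W-368, Talon, 2,764 units, €683,675.40):
Base rate for W-368 is 31%.
Origin Talon qualifies under the Serius–Talon agreement and W-368 is covered: preferential rate 21% applies instead.
The additional-duty order on W-368 targets Quenius, not Talon; it does not apply.
Duty = €683,675.40 × 21% = €143,571.83.
Line 2 (M-989, Talon, 2,076 units, €95,828.16):
Code M-989 is under a tariff-rate quota (threshold 1,017 units). In-quota: 1,017 units at 9.5%; over-quota: 1,059 units at 24%.
Pro-rata value split: in-quota = €95,828.16 × 1,017/2,076 = €46,944.72; over-quota = €95,828.16 − €46,944.72 = €48,883.44.
In-quota duty = €46,944.72 × 9.5% = €4,459.75. Over-quota duty = €48,883.44 × 24% = €11,732.03.
Line duty = €4,459.75 + €11,732.03 = €16,191.78.
Total = €143,571.83 + €16,191.78 = €159,763.61.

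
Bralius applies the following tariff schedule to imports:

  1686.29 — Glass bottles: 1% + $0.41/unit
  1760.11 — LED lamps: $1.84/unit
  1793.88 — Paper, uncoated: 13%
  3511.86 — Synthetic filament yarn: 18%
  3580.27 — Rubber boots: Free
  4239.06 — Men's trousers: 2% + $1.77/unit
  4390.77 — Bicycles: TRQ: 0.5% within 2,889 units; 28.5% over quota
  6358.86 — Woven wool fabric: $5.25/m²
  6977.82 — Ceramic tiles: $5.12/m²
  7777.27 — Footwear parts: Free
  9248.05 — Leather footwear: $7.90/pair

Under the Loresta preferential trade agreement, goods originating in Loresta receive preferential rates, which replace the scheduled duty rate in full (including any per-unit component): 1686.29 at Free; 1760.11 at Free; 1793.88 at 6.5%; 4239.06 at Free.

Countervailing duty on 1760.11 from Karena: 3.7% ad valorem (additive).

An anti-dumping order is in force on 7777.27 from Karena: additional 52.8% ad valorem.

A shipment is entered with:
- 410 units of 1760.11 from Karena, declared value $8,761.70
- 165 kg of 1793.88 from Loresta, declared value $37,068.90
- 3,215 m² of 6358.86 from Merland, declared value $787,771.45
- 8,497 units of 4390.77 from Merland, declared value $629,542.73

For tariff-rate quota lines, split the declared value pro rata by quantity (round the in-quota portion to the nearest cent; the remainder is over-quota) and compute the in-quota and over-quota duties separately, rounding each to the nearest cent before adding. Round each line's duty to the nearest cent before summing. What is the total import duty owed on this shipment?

Line 1 (1760.11, Karena, 410 units, $8,761.70):
Base rate for 1760.11 is $1.84/unit.
1760.11 has an FTA preferential rate, but origin Karena is not Loresta; base rate stands.
Additional duty on 1760.11 from Karena: +3.7% ad valorem. Applied ad valorem rate = 3.7%.
Duty = $8,761.70 × 3.7% + 410 × $1.84 = $1,078.58.
Line 2 (1793.88, Loresta, 165 kg, $37,068.90):
Base rate for 1793.88 is 13%.
Origin Loresta qualifies under the Bralius–Loresta agreement and 1793.88 is covered: preferential rate 6.5% applies instead.
Duty = $37,068.90 × 6.5% = $2,409.48.
Line 3 (6358.86, Merland, 3,215 m², $787,771.45):
Base rate for 6358.86 is $5.25/m².
Duty = 3,215 × $5.25 = $16,878.75.
Line 4 (4390.77, Merland, 8,497 units, $629,542.73):
Code 4390.77 is under a tariff-rate quota (threshold 2,889 units). In-quota: 2,889 units at 0.5%; over-quota: 5,608 units at 28.5%.
Pro-rata value split: in-quota = $629,542.73 × 2,889/8,497 = $214,046.01; over-quota = $629,542.73 − $214,046.01 = $415,496.72.
In-quota duty = $214,046.01 × 0.5% = $1,070.23. Over-quota duty = $415,496.72 × 28.5% = $118,416.57.
Line duty = $1,070.23 + $118,416.57 = $119,486.80.
Total = $1,078.58 + $2,409.48 + $16,878.75 + $119,486.80 = $139,853.61.

$139,853.61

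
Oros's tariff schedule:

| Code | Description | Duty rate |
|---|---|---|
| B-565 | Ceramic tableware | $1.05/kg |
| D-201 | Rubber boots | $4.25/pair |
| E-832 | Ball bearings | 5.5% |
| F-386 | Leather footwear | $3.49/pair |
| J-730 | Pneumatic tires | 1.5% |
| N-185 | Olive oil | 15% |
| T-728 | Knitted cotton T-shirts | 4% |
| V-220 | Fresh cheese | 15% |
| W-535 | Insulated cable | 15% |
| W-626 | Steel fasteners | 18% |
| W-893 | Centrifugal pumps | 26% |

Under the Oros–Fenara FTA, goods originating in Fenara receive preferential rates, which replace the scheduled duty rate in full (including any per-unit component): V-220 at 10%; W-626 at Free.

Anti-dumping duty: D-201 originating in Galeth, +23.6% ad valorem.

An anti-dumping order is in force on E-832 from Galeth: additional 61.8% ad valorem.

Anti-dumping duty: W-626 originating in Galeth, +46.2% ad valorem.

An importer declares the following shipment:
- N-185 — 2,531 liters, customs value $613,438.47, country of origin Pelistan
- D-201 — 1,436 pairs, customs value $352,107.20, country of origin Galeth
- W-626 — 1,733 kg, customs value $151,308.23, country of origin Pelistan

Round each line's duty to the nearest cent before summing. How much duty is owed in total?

$208,451.55

Line 1 (N-185, Pelistan, 2,531 liters, $613,438.47):
Base rate for N-185 is 15%.
Duty = $613,438.47 × 15% = $92,015.77.
Line 2 (D-201, Galeth, 1,436 pairs, $352,107.20):
Base rate for D-201 is $4.25/pair.
Additional duty on D-201 from Galeth: +23.6% ad valorem. Applied ad valorem rate = 23.6%.
Duty = $352,107.20 × 23.6% + 1,436 × $4.25 = $89,200.30.
Line 3 (W-626, Pelistan, 1,733 kg, $151,308.23):
Base rate for W-626 is 18%.
W-626 has an FTA preferential rate, but origin Pelistan is not Fenara; base rate stands.
The additional-duty order on W-626 targets Galeth, not Pelistan; it does not apply.
Duty = $151,308.23 × 18% = $27,235.48.
Total = $92,015.77 + $89,200.30 + $27,235.48 = $208,451.55.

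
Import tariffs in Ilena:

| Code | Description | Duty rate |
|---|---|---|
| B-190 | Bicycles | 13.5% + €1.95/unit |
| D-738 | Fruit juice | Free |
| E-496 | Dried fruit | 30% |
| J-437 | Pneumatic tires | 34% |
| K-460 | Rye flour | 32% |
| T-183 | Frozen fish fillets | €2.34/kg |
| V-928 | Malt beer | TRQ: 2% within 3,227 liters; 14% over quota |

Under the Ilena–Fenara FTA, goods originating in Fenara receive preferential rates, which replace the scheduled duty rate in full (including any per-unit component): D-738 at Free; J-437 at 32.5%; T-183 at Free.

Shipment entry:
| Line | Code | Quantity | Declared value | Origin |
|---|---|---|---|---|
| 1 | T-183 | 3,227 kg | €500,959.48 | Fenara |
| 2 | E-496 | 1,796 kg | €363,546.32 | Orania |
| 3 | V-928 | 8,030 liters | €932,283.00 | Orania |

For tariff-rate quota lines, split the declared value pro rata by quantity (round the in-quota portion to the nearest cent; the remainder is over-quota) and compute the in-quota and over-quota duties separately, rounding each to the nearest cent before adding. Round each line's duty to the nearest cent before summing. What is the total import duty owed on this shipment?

Line 1 (T-183, Fenara, 3,227 kg, €500,959.48):
Base rate for T-183 is €2.34/kg.
Origin Fenara qualifies under the Ilena–Fenara agreement and T-183 is covered: preferential rate Free applies instead.
Duty = €500,959.48 × 0% = €0.00.
Line 2 (E-496, Orania, 1,796 kg, €363,546.32):
Base rate for E-496 is 30%.
Duty = €363,546.32 × 30% = €109,063.90.
Line 3 (V-928, Orania, 8,030 liters, €932,283.00):
Code V-928 is under a tariff-rate quota (threshold 3,227 liters). In-quota: 3,227 liters at 2%; over-quota: 4,803 liters at 14%.
Pro-rata value split: in-quota = €932,283.00 × 3,227/8,030 = €374,654.70; over-quota = €932,283.00 − €374,654.70 = €557,628.30.
In-quota duty = €374,654.70 × 2% = €7,493.09. Over-quota duty = €557,628.30 × 14% = €78,067.96.
Line duty = €7,493.09 + €78,067.96 = €85,561.05.
Total = €0.00 + €109,063.90 + €85,561.05 = €194,624.95.

€194,624.95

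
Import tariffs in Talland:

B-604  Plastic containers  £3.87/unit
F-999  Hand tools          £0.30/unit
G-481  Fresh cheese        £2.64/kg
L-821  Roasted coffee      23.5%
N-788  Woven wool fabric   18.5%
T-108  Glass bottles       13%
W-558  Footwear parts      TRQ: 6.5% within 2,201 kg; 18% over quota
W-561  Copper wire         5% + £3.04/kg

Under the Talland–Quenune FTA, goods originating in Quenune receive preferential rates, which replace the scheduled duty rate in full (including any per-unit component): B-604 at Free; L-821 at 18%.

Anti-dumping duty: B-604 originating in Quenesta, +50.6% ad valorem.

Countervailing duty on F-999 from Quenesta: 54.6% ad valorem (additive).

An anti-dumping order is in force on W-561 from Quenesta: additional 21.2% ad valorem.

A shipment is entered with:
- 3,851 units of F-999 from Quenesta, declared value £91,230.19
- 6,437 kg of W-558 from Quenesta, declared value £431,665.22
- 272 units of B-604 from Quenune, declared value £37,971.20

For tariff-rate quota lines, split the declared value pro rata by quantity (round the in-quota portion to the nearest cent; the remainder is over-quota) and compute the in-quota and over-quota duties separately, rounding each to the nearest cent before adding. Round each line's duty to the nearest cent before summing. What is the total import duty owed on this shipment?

£111,692.83

Line 1 (F-999, Quenesta, 3,851 units, £91,230.19):
Base rate for F-999 is £0.30/unit.
Additional duty on F-999 from Quenesta: +54.6% ad valorem. Applied ad valorem rate = 54.6%.
Duty = £91,230.19 × 54.6% + 3,851 × £0.30 = £50,966.98.
Line 2 (W-558, Quenesta, 6,437 kg, £431,665.22):
Code W-558 is under a tariff-rate quota (threshold 2,201 kg). In-quota: 2,201 kg at 6.5%; over-quota: 4,236 kg at 18%.
Pro-rata value split: in-quota = £431,665.22 × 2,201/6,437 = £147,599.06; over-quota = £431,665.22 − £147,599.06 = £284,066.16.
In-quota duty = £147,599.06 × 6.5% = £9,593.94. Over-quota duty = £284,066.16 × 18% = £51,131.91.
Line duty = £9,593.94 + £51,131.91 = £60,725.85.
Line 3 (B-604, Quenune, 272 units, £37,971.20):
Base rate for B-604 is £3.87/unit.
Origin Quenune qualifies under the Talland–Quenune agreement and B-604 is covered: preferential rate Free applies instead.
The additional-duty order on B-604 targets Quenesta, not Quenune; it does not apply.
Duty = £37,971.20 × 0% = £0.00.
Total = £50,966.98 + £60,725.85 + £0.00 = £111,692.83.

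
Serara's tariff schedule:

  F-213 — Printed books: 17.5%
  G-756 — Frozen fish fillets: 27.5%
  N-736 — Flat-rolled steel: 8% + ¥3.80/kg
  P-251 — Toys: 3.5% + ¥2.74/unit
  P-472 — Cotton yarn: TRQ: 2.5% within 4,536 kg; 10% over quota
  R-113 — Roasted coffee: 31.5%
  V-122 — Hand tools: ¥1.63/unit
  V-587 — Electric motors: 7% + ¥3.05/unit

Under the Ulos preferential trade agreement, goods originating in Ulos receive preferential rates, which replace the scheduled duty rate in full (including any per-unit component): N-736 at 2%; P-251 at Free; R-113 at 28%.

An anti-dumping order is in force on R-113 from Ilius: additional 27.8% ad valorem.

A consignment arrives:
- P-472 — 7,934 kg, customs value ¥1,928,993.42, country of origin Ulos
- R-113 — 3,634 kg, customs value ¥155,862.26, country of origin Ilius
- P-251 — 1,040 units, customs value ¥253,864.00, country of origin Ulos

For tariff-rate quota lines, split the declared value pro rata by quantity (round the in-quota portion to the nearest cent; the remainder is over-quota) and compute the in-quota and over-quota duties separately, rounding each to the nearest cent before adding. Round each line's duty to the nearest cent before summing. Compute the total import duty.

Line 1 (P-472, Ulos, 7,934 kg, ¥1,928,993.42):
Code P-472 is under a tariff-rate quota (threshold 4,536 kg). In-quota: 4,536 kg at 2.5%; over-quota: 3,398 kg at 10%.
Pro-rata value split: in-quota = ¥1,928,993.42 × 4,536/7,934 = ¥1,102,837.68; over-quota = ¥1,928,993.42 − ¥1,102,837.68 = ¥826,155.74.
In-quota duty = ¥1,102,837.68 × 2.5% = ¥27,570.94. Over-quota duty = ¥826,155.74 × 10% = ¥82,615.57.
Line duty = ¥27,570.94 + ¥82,615.57 = ¥110,186.51.
Line 2 (R-113, Ilius, 3,634 kg, ¥155,862.26):
Base rate for R-113 is 31.5%.
R-113 has an FTA preferential rate, but origin Ilius is not Ulos; base rate stands.
Additional duty on R-113 from Ilius: +27.8%. Applied ad valorem rate: 31.5% + 27.8% = 59.3%.
Duty = ¥155,862.26 × 59.3% = ¥92,426.32.
Line 3 (P-251, Ulos, 1,040 units, ¥253,864.00):
Base rate for P-251 is 3.5% + ¥2.74/unit.
Origin Ulos qualifies under the Serara–Ulos agreement and P-251 is covered: preferential rate Free applies instead.
Duty = ¥253,864.00 × 0% = ¥0.00.
Total = ¥110,186.51 + ¥92,426.32 + ¥0.00 = ¥202,612.83.

¥202,612.83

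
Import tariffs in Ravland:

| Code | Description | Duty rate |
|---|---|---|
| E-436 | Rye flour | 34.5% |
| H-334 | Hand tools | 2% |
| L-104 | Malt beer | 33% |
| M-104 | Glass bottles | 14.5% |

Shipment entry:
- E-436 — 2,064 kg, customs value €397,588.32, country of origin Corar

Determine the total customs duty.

Line 1 (E-436, Corar, 2,064 kg, €397,588.32):
Base rate for E-436 is 34.5%.
Duty = €397,588.32 × 34.5% = €137,167.97.

€137,167.97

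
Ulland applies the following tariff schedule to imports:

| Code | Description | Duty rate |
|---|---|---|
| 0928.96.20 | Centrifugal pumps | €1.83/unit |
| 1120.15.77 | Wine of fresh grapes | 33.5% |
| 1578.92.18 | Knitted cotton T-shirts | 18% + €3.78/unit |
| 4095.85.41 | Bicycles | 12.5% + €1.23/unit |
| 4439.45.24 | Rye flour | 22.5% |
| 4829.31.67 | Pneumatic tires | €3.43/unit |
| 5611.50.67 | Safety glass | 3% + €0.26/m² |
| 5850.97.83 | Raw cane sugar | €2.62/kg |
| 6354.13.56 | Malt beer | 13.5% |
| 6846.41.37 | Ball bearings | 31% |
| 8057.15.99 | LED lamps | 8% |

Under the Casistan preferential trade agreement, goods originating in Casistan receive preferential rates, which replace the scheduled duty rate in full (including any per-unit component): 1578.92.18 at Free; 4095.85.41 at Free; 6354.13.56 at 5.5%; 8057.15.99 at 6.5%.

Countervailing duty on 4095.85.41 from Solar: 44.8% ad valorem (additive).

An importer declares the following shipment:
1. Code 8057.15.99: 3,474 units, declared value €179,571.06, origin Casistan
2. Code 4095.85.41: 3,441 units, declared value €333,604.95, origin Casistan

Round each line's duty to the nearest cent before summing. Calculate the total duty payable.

€11,672.12

Line 1 (8057.15.99, Casistan, 3,474 units, €179,571.06):
Base rate for 8057.15.99 is 8%.
Origin Casistan qualifies under the Ulland–Casistan agreement and 8057.15.99 is covered: preferential rate 6.5% applies instead.
Duty = €179,571.06 × 6.5% = €11,672.12.
Line 2 (4095.85.41, Casistan, 3,441 units, €333,604.95):
Base rate for 4095.85.41 is 12.5% + €1.23/unit.
Origin Casistan qualifies under the Ulland–Casistan agreement and 4095.85.41 is covered: preferential rate Free applies instead.
The additional-duty order on 4095.85.41 targets Solar, not Casistan; it does not apply.
Duty = €333,604.95 × 0% = €0.00.
Total = €11,672.12 + €0.00 = €11,672.12.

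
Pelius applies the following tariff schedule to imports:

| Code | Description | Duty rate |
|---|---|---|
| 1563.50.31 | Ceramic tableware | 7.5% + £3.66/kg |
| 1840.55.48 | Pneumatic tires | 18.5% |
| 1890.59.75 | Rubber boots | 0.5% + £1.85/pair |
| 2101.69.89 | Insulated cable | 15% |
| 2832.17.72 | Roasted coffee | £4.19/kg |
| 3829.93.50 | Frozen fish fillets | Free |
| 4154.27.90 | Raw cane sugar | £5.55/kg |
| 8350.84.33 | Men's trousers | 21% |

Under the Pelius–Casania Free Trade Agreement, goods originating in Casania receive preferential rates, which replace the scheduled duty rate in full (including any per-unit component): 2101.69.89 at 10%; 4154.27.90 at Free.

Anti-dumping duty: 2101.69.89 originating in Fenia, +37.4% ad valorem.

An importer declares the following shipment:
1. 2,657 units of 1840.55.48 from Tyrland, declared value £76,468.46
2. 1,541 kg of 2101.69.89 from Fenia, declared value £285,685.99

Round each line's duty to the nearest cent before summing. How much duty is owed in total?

£163,846.13

Line 1 (1840.55.48, Tyrland, 2,657 units, £76,468.46):
Base rate for 1840.55.48 is 18.5%.
Duty = £76,468.46 × 18.5% = £14,146.67.
Line 2 (2101.69.89, Fenia, 1,541 kg, £285,685.99):
Base rate for 2101.69.89 is 15%.
2101.69.89 has an FTA preferential rate, but origin Fenia is not Casania; base rate stands.
Additional duty on 2101.69.89 from Fenia: +37.4%. Applied ad valorem rate: 15% + 37.4% = 52.4%.
Duty = £285,685.99 × 52.4% = £149,699.46.
Total = £14,146.67 + £149,699.46 = £163,846.13.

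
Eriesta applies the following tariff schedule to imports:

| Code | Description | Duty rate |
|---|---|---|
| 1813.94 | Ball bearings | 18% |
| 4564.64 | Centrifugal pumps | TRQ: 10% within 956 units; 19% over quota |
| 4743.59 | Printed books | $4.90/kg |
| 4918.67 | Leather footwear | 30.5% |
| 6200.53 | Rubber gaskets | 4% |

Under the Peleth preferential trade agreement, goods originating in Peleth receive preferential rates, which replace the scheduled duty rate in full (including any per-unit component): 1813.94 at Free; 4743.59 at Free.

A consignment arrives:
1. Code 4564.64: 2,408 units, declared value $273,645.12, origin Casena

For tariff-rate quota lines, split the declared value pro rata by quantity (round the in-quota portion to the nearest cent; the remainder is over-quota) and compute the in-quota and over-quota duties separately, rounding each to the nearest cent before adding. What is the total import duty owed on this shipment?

$42,214.98

Line 1 (4564.64, Casena, 2,408 units, $273,645.12):
Code 4564.64 is under a tariff-rate quota (threshold 956 units). In-quota: 956 units at 10%; over-quota: 1,452 units at 19%.
Pro-rata value split: in-quota = $273,645.12 × 956/2,408 = $108,639.84; over-quota = $273,645.12 − $108,639.84 = $165,005.28.
In-quota duty = $108,639.84 × 10% = $10,863.98. Over-quota duty = $165,005.28 × 19% = $31,351.00.
Line duty = $10,863.98 + $31,351.00 = $42,214.98.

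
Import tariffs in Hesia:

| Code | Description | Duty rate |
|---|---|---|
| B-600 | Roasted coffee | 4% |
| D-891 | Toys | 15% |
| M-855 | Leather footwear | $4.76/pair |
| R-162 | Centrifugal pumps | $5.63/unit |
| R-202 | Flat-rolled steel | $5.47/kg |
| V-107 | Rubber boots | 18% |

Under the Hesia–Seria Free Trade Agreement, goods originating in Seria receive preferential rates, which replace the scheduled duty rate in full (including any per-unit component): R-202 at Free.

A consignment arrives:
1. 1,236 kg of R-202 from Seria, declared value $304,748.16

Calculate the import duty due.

Line 1 (R-202, Seria, 1,236 kg, $304,748.16):
Base rate for R-202 is $5.47/kg.
Origin Seria qualifies under the Hesia–Seria agreement and R-202 is covered: preferential rate Free applies instead.
Duty = $304,748.16 × 0% = $0.00.

$0.00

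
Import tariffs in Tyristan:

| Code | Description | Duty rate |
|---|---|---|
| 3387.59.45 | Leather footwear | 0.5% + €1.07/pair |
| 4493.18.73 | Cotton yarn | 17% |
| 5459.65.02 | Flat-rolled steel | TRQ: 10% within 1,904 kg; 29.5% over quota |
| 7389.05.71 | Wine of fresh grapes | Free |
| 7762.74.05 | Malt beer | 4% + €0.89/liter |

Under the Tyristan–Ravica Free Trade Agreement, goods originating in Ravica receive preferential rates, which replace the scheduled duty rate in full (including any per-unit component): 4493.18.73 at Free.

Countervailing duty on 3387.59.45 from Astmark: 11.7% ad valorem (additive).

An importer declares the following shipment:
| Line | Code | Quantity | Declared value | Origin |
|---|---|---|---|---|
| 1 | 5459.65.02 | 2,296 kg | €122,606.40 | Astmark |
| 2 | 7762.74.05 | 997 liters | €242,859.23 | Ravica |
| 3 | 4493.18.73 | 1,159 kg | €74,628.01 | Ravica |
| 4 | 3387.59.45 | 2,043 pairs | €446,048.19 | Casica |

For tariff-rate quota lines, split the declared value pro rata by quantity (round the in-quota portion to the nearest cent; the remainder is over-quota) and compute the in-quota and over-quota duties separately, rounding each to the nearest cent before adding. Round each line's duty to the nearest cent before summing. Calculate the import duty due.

Line 1 (5459.65.02, Astmark, 2,296 kg, €122,606.40):
Code 5459.65.02 is under a tariff-rate quota (threshold 1,904 kg). In-quota: 1,904 kg at 10%; over-quota: 392 kg at 29.5%.
Pro-rata value split: in-quota = €122,606.40 × 1,904/2,296 = €101,673.60; over-quota = €122,606.40 − €101,673.60 = €20,932.80.
In-quota duty = €101,673.60 × 10% = €10,167.36. Over-quota duty = €20,932.80 × 29.5% = €6,175.18.
Line duty = €10,167.36 + €6,175.18 = €16,342.54.
Line 2 (7762.74.05, Ravica, 997 liters, €242,859.23):
Base rate for 7762.74.05 is 4% + €0.89/liter.
Origin Ravica is the FTA partner but 7762.74.05 is not on the preference list; base rate stands.
Duty = €242,859.23 × 4% + 997 × €0.89 = €10,601.70.
Line 3 (4493.18.73, Ravica, 1,159 kg, €74,628.01):
Base rate for 4493.18.73 is 17%.
Origin Ravica qualifies under the Tyristan–Ravica agreement and 4493.18.73 is covered: preferential rate Free applies instead.
Duty = €74,628.01 × 0% = €0.00.
Line 4 (3387.59.45, Casica, 2,043 pairs, €446,048.19):
Base rate for 3387.59.45 is 0.5% + €1.07/pair.
The additional-duty order on 3387.59.45 targets Astmark, not Casica; it does not apply.
Duty = €446,048.19 × 0.5% + 2,043 × €1.07 = €4,416.25.
Total = €16,342.54 + €10,601.70 + €0.00 + €4,416.25 = €31,360.49.

€31,360.49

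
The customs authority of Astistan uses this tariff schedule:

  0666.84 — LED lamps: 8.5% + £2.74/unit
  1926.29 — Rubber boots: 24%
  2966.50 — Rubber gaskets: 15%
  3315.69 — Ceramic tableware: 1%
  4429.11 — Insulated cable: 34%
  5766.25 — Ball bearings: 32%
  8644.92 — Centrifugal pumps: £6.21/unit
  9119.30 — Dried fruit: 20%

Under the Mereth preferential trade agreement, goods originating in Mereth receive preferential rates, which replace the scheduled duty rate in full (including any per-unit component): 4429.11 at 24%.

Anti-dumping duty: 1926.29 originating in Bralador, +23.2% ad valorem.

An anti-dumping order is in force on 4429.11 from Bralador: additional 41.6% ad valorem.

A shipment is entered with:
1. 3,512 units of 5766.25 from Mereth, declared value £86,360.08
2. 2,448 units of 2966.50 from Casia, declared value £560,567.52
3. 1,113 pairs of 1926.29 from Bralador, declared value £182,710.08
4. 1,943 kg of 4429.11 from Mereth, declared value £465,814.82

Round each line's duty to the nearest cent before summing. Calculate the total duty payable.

Line 1 (5766.25, Mereth, 3,512 units, £86,360.08):
Base rate for 5766.25 is 32%.
Origin Mereth is the FTA partner but 5766.25 is not on the preference list; base rate stands.
Duty = £86,360.08 × 32% = £27,635.23.
Line 2 (2966.50, Casia, 2,448 units, £560,567.52):
Base rate for 2966.50 is 15%.
Duty = £560,567.52 × 15% = £84,085.13.
Line 3 (1926.29, Bralador, 1,113 pairs, £182,710.08):
Base rate for 1926.29 is 24%.
Additional duty on 1926.29 from Bralador: +23.2%. Applied ad valorem rate: 24% + 23.2% = 47.2%.
Duty = £182,710.08 × 47.2% = £86,239.16.
Line 4 (4429.11, Mereth, 1,943 kg, £465,814.82):
Base rate for 4429.11 is 34%.
Origin Mereth qualifies under the Astistan–Mereth agreement and 4429.11 is covered: preferential rate 24% applies instead.
The additional-duty order on 4429.11 targets Bralador, not Mereth; it does not apply.
Duty = £465,814.82 × 24% = £111,795.56.
Total = £27,635.23 + £84,085.13 + £86,239.16 + £111,795.56 = £309,755.08.

£309,755.08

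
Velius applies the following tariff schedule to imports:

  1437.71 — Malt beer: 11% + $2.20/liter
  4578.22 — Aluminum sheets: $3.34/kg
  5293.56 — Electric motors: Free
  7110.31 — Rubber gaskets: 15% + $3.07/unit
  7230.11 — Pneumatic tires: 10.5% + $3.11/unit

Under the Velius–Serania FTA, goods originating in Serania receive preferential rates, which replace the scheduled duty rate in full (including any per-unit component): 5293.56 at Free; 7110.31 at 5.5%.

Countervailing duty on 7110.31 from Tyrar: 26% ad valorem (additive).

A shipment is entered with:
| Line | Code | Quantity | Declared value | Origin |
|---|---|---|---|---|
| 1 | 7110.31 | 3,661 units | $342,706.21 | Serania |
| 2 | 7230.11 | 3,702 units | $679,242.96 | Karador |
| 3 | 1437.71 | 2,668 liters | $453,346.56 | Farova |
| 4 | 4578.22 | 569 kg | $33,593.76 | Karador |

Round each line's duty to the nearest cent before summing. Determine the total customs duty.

$159,320.75

Line 1 (7110.31, Serania, 3,661 units, $342,706.21):
Base rate for 7110.31 is 15% + $3.07/unit.
Origin Serania qualifies under the Velius–Serania agreement and 7110.31 is covered: preferential rate 5.5% applies instead.
The additional-duty order on 7110.31 targets Tyrar, not Serania; it does not apply.
Duty = $342,706.21 × 5.5% = $18,848.84.
Line 2 (7230.11, Karador, 3,702 units, $679,242.96):
Base rate for 7230.11 is 10.5% + $3.11/unit.
Duty = $679,242.96 × 10.5% + 3,702 × $3.11 = $82,833.73.
Line 3 (1437.71, Farova, 2,668 liters, $453,346.56):
Base rate for 1437.71 is 11% + $2.20/liter.
Duty = $453,346.56 × 11% + 2,668 × $2.20 = $55,737.72.
Line 4 (4578.22, Karador, 569 kg, $33,593.76):
Base rate for 4578.22 is $3.34/kg.
Duty = 569 × $3.34 = $1,900.46.
Total = $18,848.84 + $82,833.73 + $55,737.72 + $1,900.46 = $159,320.75.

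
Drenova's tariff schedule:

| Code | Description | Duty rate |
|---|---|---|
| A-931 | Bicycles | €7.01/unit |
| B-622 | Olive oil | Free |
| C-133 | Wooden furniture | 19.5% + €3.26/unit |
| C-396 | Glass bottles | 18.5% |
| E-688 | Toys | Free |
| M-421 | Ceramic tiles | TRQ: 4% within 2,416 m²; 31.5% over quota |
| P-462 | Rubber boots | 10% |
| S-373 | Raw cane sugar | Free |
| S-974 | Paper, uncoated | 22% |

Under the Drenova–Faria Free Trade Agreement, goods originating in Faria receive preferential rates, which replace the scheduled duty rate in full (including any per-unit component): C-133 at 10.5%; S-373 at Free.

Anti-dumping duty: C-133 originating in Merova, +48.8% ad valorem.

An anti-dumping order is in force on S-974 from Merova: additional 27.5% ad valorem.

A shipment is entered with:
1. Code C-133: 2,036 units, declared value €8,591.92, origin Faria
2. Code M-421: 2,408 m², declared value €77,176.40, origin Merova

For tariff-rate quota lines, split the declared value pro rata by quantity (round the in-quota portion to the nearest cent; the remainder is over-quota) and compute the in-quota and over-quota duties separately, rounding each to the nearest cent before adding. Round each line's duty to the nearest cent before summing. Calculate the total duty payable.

Line 1 (C-133, Faria, 2,036 units, €8,591.92):
Base rate for C-133 is 19.5% + €3.26/unit.
Origin Faria qualifies under the Drenova–Faria agreement and C-133 is covered: preferential rate 10.5% applies instead.
The additional-duty order on C-133 targets Merova, not Faria; it does not apply.
Duty = €8,591.92 × 10.5% = €902.15.
Line 2 (M-421, Merova, 2,408 m², €77,176.40):
Code M-421 is under a tariff-rate quota (threshold 2,416 m²). Quantity 2,408 m² is within the quota, so the in-quota rate 4% applies to the full value.
Duty = €77,176.40 × 4% = €3,087.06.
Total = €902.15 + €3,087.06 = €3,989.21.

€3,989.21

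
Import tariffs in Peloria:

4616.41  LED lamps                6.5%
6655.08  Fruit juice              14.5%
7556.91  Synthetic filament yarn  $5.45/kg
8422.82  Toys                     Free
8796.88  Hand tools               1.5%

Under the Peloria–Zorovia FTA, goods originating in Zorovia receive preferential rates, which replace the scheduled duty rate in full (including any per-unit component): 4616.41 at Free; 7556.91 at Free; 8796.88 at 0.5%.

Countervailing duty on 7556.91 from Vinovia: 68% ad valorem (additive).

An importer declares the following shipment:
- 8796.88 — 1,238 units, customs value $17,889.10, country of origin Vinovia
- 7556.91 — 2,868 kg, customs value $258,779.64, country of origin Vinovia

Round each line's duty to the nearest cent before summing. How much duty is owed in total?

Line 1 (8796.88, Vinovia, 1,238 units, $17,889.10):
Base rate for 8796.88 is 1.5%.
8796.88 has an FTA preferential rate, but origin Vinovia is not Zorovia; base rate stands.
Duty = $17,889.10 × 1.5% = $268.34.
Line 2 (7556.91, Vinovia, 2,868 kg, $258,779.64):
Base rate for 7556.91 is $5.45/kg.
7556.91 has an FTA preferential rate, but origin Vinovia is not Zorovia; base rate stands.
Additional duty on 7556.91 from Vinovia: +68% ad valorem. Applied ad valorem rate = 68%.
Duty = $258,779.64 × 68% + 2,868 × $5.45 = $191,600.76.
Total = $268.34 + $191,600.76 = $191,869.10.

$191,869.10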